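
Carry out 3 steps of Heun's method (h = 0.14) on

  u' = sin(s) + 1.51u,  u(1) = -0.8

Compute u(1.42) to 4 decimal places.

Heun: k1 = f(s_n, u_n); k2 = f(s_n + h, u_n + h·k1); u_{n+1} = u_n + (h/2)·(k1 + k2).
s=1.000000, u=-0.800000:
  k1 = f(1.000000, -0.800000) = -0.366529
  k2 = f(1.140000, -0.851314) = -0.376851
  u ← -0.800000 + (0.14/2)·(-0.366529 + (-0.376851)) = -0.852037
s=1.140000, u=-0.852037:
  k1 = f(1.140000, -0.852037) = -0.377942
  k2 = f(1.280000, -0.904948) = -0.408456
  u ← -0.852037 + (0.14/2)·(-0.377942 + (-0.408456)) = -0.907084
s=1.280000, u=-0.907084:
  k1 = f(1.280000, -0.907084) = -0.411682
  k2 = f(1.420000, -0.964720) = -0.468075
  u ← -0.907084 + (0.14/2)·(-0.411682 + (-0.468075)) = -0.968667
u(1.42) ≈ -0.9687

-0.9687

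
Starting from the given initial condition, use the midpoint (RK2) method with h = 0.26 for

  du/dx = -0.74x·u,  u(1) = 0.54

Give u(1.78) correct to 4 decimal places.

Midpoint: k1 = f(x_n, u_n); k2 = f(x_n + h/2, u_n + (h/2)·k1); u_{n+1} = u_n + h·k2.
x=1.000000, u=0.540000:
  k1 = f(1.000000, 0.540000) = -0.399600
  k2 = f(1.130000, 0.488052) = -0.408109
  u ← 0.540000 + 0.26·(-0.408109) = 0.433892
x=1.260000, u=0.433892:
  k1 = f(1.260000, 0.433892) = -0.404561
  k2 = f(1.390000, 0.381299) = -0.392204
  u ← 0.433892 + 0.26·(-0.392204) = 0.331919
x=1.520000, u=0.331919:
  k1 = f(1.520000, 0.331919) = -0.373342
  k2 = f(1.650000, 0.283384) = -0.346012
  u ← 0.331919 + 0.26·(-0.346012) = 0.241955
u(1.78) ≈ 0.2420

0.2420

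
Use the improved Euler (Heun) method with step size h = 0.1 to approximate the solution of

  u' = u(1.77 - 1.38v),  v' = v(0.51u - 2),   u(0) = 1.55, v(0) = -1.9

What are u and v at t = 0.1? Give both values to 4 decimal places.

Heun on (u,v): k1 = f(t_n, state_n); k2 = f(t_n + h, state_n + h·k1); state_{n+1} = state_n + (h/2)·(k1 + k2).
0.000000: (1.550000, -1.900000)
  k1 = (6.807600, 2.298050)
  predictor → (2.230760, -1.670195)
  k2 = (9.090055, 1.440230)
  → (2.344883, -1.713086)
(u(0.1), v(0.1)) ≈ (2.3449, -1.7131)

2.3449, -1.7131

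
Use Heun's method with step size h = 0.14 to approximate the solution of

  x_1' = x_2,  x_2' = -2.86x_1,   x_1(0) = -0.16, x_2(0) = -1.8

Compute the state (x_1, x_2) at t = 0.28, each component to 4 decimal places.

-0.6321, -1.4751

Heun on (x_1,x_2): k1 = f(t_n, state_n); k2 = f(t_n + h, state_n + h·k1); state_{n+1} = state_n + (h/2)·(k1 + k2).
0.000000: (-0.160000, -1.800000)
  k1 = (-1.800000, 0.457600)
  predictor → (-0.412000, -1.735936)
  k2 = (-1.735936, 1.178320)
  → (-0.407516, -1.685486)
0.140000: (-0.407516, -1.685486)
  k1 = (-1.685486, 1.165494)
  predictor → (-0.643484, -1.522316)
  k2 = (-1.522316, 1.840363)
  → (-0.632062, -1.475076)
(x_1(0.28), x_2(0.28)) ≈ (-0.6321, -1.4751)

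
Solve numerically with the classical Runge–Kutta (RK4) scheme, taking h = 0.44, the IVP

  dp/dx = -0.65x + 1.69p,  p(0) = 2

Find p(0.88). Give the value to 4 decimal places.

8.3924

RK4: k1 = f(x_n, p_n); k2 = f(x_n + h/2, p_n + (h/2)·k1); k3 = f(x_n + h/2, p_n + (h/2)·k2); k4 = f(x_n + h, p_n + h·k3); p_{n+1} = p_n + (h/6)·(k1 + 2k2 + 2k3 + k4).
x=0.000000, p=2.000000:
  k1 = f(0.000000, 2.000000) = 3.380000
  k2 = f(0.220000, 2.743600) = 4.493684
  k3 = f(0.220000, 2.988610) = 4.907752
  k4 = f(0.440000, 4.159411) = 6.743404
  p ← 2.000000 + (0.44/6)·(k1 + 2k2 + 2k3 + k4) = 4.121260
x=0.440000, p=4.121260:
  k1 = f(0.440000, 4.121260) = 6.678930
  k2 = f(0.660000, 5.590625) = 9.019156
  k3 = f(0.660000, 6.105474) = 9.889252
  k4 = f(0.880000, 8.472531) = 13.746577
  p ← 4.121260 + (0.44/6)·(k1 + 2k2 + 2k3 + k4) = 8.392364
p(0.88) ≈ 8.3924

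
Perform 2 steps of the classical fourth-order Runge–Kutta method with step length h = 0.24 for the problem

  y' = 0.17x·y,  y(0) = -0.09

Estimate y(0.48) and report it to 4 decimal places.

RK4: k1 = f(x_n, y_n); k2 = f(x_n + h/2, y_n + (h/2)·k1); k3 = f(x_n + h/2, y_n + (h/2)·k2); k4 = f(x_n + h, y_n + h·k3); y_{n+1} = y_n + (h/6)·(k1 + 2k2 + 2k3 + k4).
x=0.000000, y=-0.090000:
  k1 = f(0.000000, -0.090000) = 0.000000
  k2 = f(0.120000, -0.090000) = -0.001836
  k3 = f(0.120000, -0.090220) = -0.001840
  k4 = f(0.240000, -0.090442) = -0.003690
  y ← -0.090000 + (0.24/6)·(k1 + 2k2 + 2k3 + k4) = -0.090442
x=0.240000, y=-0.090442:
  k1 = f(0.240000, -0.090442) = -0.003690
  k2 = f(0.360000, -0.090885) = -0.005562
  k3 = f(0.360000, -0.091109) = -0.005576
  k4 = f(0.480000, -0.091780) = -0.007489
  y ← -0.090442 + (0.24/6)·(k1 + 2k2 + 2k3 + k4) = -0.091780
y(0.48) ≈ -0.0918

-0.0918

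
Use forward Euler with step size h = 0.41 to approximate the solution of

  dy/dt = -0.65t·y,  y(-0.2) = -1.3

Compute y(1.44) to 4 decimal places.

Euler: y_{n+1} = y_n + h·f(t_n, y_n).
t=-0.200000, y=-1.300000: f=-0.169000 → y ← -1.300000 + 0.41·(-0.169000) = -1.369290
t=0.210000, y=-1.369290: f=0.186908 → y ← -1.369290 + 0.41·0.186908 = -1.292658
t=0.620000, y=-1.292658: f=0.520941 → y ← -1.292658 + 0.41·0.520941 = -1.079072
t=1.030000, y=-1.079072: f=0.722439 → y ← -1.079072 + 0.41·0.722439 = -0.782872
y(1.44) ≈ -0.7829

-0.7829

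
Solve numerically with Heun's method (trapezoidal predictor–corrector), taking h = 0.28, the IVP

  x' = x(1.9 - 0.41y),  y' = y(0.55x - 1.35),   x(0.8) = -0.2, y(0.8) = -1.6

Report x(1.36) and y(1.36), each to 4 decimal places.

-0.6961, -0.6926

Heun on (x,y): k1 = f(s_n, state_n); k2 = f(s_n + h, state_n + h·k1); state_{n+1} = state_n + (h/2)·(k1 + k2).
0.800000: (-0.200000, -1.600000)
  k1 = (-0.511200, 2.336000)
  predictor → (-0.343136, -0.945920)
  k2 = (-0.785036, 1.455511)
  → (-0.381473, -1.069189)
1.080000: (-0.381473, -1.069189)
  k1 = (-0.892024, 1.667731)
  predictor → (-0.631240, -0.602224)
  k2 = (-1.355216, 1.022083)
  → (-0.696087, -0.692614)
(x(1.36), y(1.36)) ≈ (-0.6961, -0.6926)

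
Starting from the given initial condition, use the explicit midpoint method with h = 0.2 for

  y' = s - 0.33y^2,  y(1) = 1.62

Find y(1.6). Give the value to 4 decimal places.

1.8268

Midpoint: k1 = f(s_n, y_n); k2 = f(s_n + h/2, y_n + (h/2)·k1); y_{n+1} = y_n + h·k2.
s=1.000000, y=1.620000:
  k1 = f(1.000000, 1.620000) = 0.133948
  k2 = f(1.100000, 1.633395) = 0.219567
  y ← 1.620000 + 0.2·0.219567 = 1.663913
s=1.200000, y=1.663913:
  k1 = f(1.200000, 1.663913) = 0.286359
  k2 = f(1.300000, 1.692549) = 0.354641
  y ← 1.663913 + 0.2·0.354641 = 1.734842
s=1.400000, y=1.734842:
  k1 = f(1.400000, 1.734842) = 0.406807
  k2 = f(1.500000, 1.775522) = 0.459682
  y ← 1.734842 + 0.2·0.459682 = 1.826778
y(1.6) ≈ 1.8268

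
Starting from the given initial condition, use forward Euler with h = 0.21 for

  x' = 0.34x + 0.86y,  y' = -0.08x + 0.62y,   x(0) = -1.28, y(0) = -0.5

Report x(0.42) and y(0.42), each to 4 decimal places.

-1.6642, -0.5898

Euler on (x,y): x_{n+1} = x_n + h·x', y_{n+1} = y_n + h·y'.
0.000000: (-1.280000, -0.500000); f=(-0.865200, -0.207600) → (-1.461692, -0.543596)
0.210000: (-1.461692, -0.543596); f=(-0.964468, -0.220094) → (-1.664230, -0.589816)
(x(0.42), y(0.42)) ≈ (-1.6642, -0.5898)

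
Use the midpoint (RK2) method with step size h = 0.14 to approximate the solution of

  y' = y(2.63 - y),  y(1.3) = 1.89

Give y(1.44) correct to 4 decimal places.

Midpoint: k1 = f(t_n, y_n); k2 = f(t_n + h/2, y_n + (h/2)·k1); y_{n+1} = y_n + h·k2.
t=1.300000, y=1.890000:
  k1 = f(1.300000, 1.890000) = 1.398600
  k2 = f(1.370000, 1.987902) = 1.276428
  y ← 1.890000 + 0.14·1.276428 = 2.068700
y(1.44) ≈ 2.0687

2.0687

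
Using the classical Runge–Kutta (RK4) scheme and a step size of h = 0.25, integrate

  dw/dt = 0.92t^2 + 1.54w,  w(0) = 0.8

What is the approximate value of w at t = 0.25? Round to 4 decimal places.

RK4: k1 = f(t_n, w_n); k2 = f(t_n + h/2, w_n + (h/2)·k1); k3 = f(t_n + h/2, w_n + (h/2)·k2); k4 = f(t_n + h, w_n + h·k3); w_{n+1} = w_n + (h/6)·(k1 + 2k2 + 2k3 + k4).
t=0.000000, w=0.800000:
  k1 = f(0.000000, 0.800000) = 1.232000
  k2 = f(0.125000, 0.954000) = 1.483535
  k3 = f(0.125000, 0.985442) = 1.531955
  k4 = f(0.250000, 1.182989) = 1.879303
  w ← 0.800000 + (0.25/6)·(k1 + 2k2 + 2k3 + k4) = 1.180928
w(0.25) ≈ 1.1809

1.1809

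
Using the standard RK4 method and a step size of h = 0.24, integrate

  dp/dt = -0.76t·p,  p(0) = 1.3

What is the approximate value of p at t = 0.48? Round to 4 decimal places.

RK4: k1 = f(t_n, p_n); k2 = f(t_n + h/2, p_n + (h/2)·k1); k3 = f(t_n + h/2, p_n + (h/2)·k2); k4 = f(t_n + h, p_n + h·k3); p_{n+1} = p_n + (h/6)·(k1 + 2k2 + 2k3 + k4).
t=0.000000, p=1.300000:
  k1 = f(0.000000, 1.300000) = 0.000000
  k2 = f(0.120000, 1.300000) = -0.118560
  k3 = f(0.120000, 1.285773) = -0.117262
  k4 = f(0.240000, 1.271857) = -0.231987
  p ← 1.300000 + (0.24/6)·(k1 + 2k2 + 2k3 + k4) = 1.271855
t=0.240000, p=1.271855:
  k1 = f(0.240000, 1.271855) = -0.231986
  k2 = f(0.360000, 1.244016) = -0.340363
  k3 = f(0.360000, 1.231011) = -0.336805
  k4 = f(0.480000, 1.191022) = -0.434485
  p ← 1.271855 + (0.24/6)·(k1 + 2k2 + 2k3 + k4) = 1.191022
p(0.48) ≈ 1.1910

1.1910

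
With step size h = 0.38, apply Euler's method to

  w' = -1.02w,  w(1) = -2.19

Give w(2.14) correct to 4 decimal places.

-0.5030

Euler: w_{n+1} = w_n + h·f(t_n, w_n).
t=1.000000, w=-2.190000: f=2.233800 → w ← -2.190000 + 0.38·2.233800 = -1.341156
t=1.380000, w=-1.341156: f=1.367979 → w ← -1.341156 + 0.38·1.367979 = -0.821324
t=1.760000, w=-0.821324: f=0.837750 → w ← -0.821324 + 0.38·0.837750 = -0.502979
w(2.14) ≈ -0.5030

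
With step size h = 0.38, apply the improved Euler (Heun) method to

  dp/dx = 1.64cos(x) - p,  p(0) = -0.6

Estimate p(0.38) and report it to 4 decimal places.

0.0672

Heun: k1 = f(x_n, p_n); k2 = f(x_n + h, p_n + h·k1); p_{n+1} = p_n + (h/2)·(k1 + k2).
x=0.000000, p=-0.600000:
  k1 = f(0.000000, -0.600000) = 2.240000
  k2 = f(0.380000, 0.251200) = 1.271810
  p ← -0.600000 + (0.38/2)·(2.240000 + 1.271810) = 0.067244
p(0.38) ≈ 0.0672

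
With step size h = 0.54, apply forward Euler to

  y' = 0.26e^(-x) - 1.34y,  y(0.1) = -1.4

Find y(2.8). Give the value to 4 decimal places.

Euler: y_{n+1} = y_n + h·f(x_n, y_n).
x=0.100000, y=-1.400000: f=2.111258 → y ← -1.400000 + 0.54·2.111258 = -0.259921
x=0.640000, y=-0.259921: f=0.485390 → y ← -0.259921 + 0.54·0.485390 = 0.002190
x=1.180000, y=0.002190: f=0.076958 → y ← 0.002190 + 0.54·0.076958 = 0.043747
x=1.720000, y=0.043747: f=-0.012064 → y ← 0.043747 + 0.54·(-0.012064) = 0.037233
x=2.260000, y=0.037233: f=-0.022761 → y ← 0.037233 + 0.54·(-0.022761) = 0.024942
y(2.8) ≈ 0.0249

0.0249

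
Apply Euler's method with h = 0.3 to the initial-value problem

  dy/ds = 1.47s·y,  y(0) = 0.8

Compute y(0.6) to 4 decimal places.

0.9058

Euler: y_{n+1} = y_n + h·f(s_n, y_n).
s=0.000000, y=0.800000: f=0.000000 → y ← 0.800000 + 0.3·0.000000 = 0.800000
s=0.300000, y=0.800000: f=0.352800 → y ← 0.800000 + 0.3·0.352800 = 0.905840
y(0.6) ≈ 0.9058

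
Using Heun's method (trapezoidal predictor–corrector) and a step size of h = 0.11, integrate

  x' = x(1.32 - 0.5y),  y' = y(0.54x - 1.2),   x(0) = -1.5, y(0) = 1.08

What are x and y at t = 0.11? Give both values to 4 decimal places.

-1.6449, 0.8644

Heun on (x,y): k1 = f(t_n, state_n); k2 = f(t_n + h, state_n + h·k1); state_{n+1} = state_n + (h/2)·(k1 + k2).
0.000000: (-1.500000, 1.080000)
  k1 = (-1.170000, -2.170800)
  predictor → (-1.628700, 0.841212)
  k2 = (-1.464843, -1.749299)
  → (-1.644916, 0.864395)
(x(0.11), y(0.11)) ≈ (-1.6449, 0.8644)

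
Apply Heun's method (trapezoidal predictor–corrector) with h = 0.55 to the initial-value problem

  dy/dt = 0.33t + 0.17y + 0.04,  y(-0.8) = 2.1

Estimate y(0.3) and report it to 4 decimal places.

Heun: k1 = f(t_n, y_n); k2 = f(t_n + h, y_n + h·k1); y_{n+1} = y_n + (h/2)·(k1 + k2).
t=-0.800000, y=2.100000:
  k1 = f(-0.800000, 2.100000) = 0.133000
  k2 = f(-0.250000, 2.173150) = 0.326935
  y ← 2.100000 + (0.55/2)·(0.133000 + 0.326935) = 2.226482
t=-0.250000, y=2.226482:
  k1 = f(-0.250000, 2.226482) = 0.336002
  k2 = f(0.300000, 2.411283) = 0.548918
  y ← 2.226482 + (0.55/2)·(0.336002 + 0.548918) = 2.469835
y(0.3) ≈ 2.4698

2.4698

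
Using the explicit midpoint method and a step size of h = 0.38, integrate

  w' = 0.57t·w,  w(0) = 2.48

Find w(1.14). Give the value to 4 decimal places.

Midpoint: k1 = f(t_n, w_n); k2 = f(t_n + h/2, w_n + (h/2)·k1); w_{n+1} = w_n + h·k2.
t=0.000000, w=2.480000:
  k1 = f(0.000000, 2.480000) = 0.000000
  k2 = f(0.190000, 2.480000) = 0.268584
  w ← 2.480000 + 0.38·0.268584 = 2.582062
t=0.380000, w=2.582062:
  k1 = f(0.380000, 2.582062) = 0.559275
  k2 = f(0.570000, 2.688324) = 0.873436
  w ← 2.582062 + 0.38·0.873436 = 2.913968
t=0.760000, w=2.913968:
  k1 = f(0.760000, 2.913968) = 1.262331
  k2 = f(0.950000, 3.153811) = 1.707788
  w ← 2.913968 + 0.38·1.707788 = 3.562927
w(1.14) ≈ 3.5629

3.5629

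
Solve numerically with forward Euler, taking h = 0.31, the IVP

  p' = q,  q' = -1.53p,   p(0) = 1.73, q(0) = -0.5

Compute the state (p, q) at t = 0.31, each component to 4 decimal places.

Euler on (p,q): p_{n+1} = p_n + h·p', q_{n+1} = q_n + h·q'.
0.000000: (1.730000, -0.500000); f=(-0.500000, -2.646900) → (1.575000, -1.320539)
(p(0.31), q(0.31)) ≈ (1.5750, -1.3205)

1.5750, -1.3205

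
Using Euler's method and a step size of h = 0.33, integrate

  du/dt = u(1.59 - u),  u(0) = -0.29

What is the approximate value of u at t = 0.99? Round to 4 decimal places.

-1.4091

Euler: u_{n+1} = u_n + h·f(t_n, u_n).
t=0.000000, u=-0.290000: f=-0.545200 → u ← -0.290000 + 0.33·(-0.545200) = -0.469916
t=0.330000, u=-0.469916: f=-0.967987 → u ← -0.469916 + 0.33·(-0.967987) = -0.789352
t=0.660000, u=-0.789352: f=-1.878146 → u ← -0.789352 + 0.33·(-1.878146) = -1.409140
u(0.99) ≈ -1.4091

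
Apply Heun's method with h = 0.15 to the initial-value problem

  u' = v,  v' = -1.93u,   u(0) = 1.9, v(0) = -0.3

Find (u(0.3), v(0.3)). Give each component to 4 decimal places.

Heun on (u,v): k1 = f(x_n, state_n); k2 = f(x_n + h, state_n + h·k1); state_{n+1} = state_n + (h/2)·(k1 + k2).
0.000000: (1.900000, -0.300000)
  k1 = (-0.300000, -3.667000)
  predictor → (1.855000, -0.850050)
  k2 = (-0.850050, -3.580150)
  → (1.813746, -0.843536)
0.150000: (1.813746, -0.843536)
  k1 = (-0.843536, -3.500530)
  predictor → (1.687216, -1.368616)
  k2 = (-1.368616, -3.256327)
  → (1.647835, -1.350301)
(u(0.3), v(0.3)) ≈ (1.6478, -1.3503)

1.6478, -1.3503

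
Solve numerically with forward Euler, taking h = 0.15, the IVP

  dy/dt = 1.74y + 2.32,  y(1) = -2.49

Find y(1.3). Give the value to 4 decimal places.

Euler: y_{n+1} = y_n + h·f(t_n, y_n).
t=1.000000, y=-2.490000: f=-2.012600 → y ← -2.490000 + 0.15·(-2.012600) = -2.791890
t=1.150000, y=-2.791890: f=-2.537889 → y ← -2.791890 + 0.15·(-2.537889) = -3.172573
y(1.3) ≈ -3.1726

-3.1726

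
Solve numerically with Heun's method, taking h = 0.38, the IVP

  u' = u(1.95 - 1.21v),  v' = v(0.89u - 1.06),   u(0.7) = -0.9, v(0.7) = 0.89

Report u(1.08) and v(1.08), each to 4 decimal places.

Heun on (u,v): k1 = f(t_n, state_n); k2 = f(t_n + h, state_n + h·k1); state_{n+1} = state_n + (h/2)·(k1 + k2).
0.700000: (-0.900000, 0.890000)
  k1 = (-0.785790, -1.656290)
  predictor → (-1.198600, 0.260610)
  k2 = (-1.959306, -0.554253)
  → (-1.421568, 0.469997)
(u(1.08), v(1.08)) ≈ (-1.4216, 0.4700)

-1.4216, 0.4700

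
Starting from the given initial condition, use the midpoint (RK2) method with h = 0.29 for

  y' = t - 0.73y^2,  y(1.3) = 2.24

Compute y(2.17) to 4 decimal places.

1.7289

Midpoint: k1 = f(t_n, y_n); k2 = f(t_n + h/2, y_n + (h/2)·k1); y_{n+1} = y_n + h·k2.
t=1.300000, y=2.240000:
  k1 = f(1.300000, 2.240000) = -2.362848
  k2 = f(1.445000, 1.897387) = -1.183057
  y ← 2.240000 + 0.29·(-1.183057) = 1.896914
t=1.590000, y=1.896914:
  k1 = f(1.590000, 1.896914) = -1.036745
  k2 = f(1.735000, 1.746586) = -0.491910
  y ← 1.896914 + 0.29·(-0.491910) = 1.754260
t=1.880000, y=1.754260:
  k1 = f(1.880000, 1.754260) = -0.366522
  k2 = f(2.025000, 1.701114) = -0.087466
  y ← 1.754260 + 0.29·(-0.087466) = 1.728895
y(2.17) ≈ 1.7289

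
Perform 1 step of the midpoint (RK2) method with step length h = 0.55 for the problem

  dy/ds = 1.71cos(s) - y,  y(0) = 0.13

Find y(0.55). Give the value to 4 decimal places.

Midpoint: k1 = f(s_n, y_n); k2 = f(s_n + h/2, y_n + (h/2)·k1); y_{n+1} = y_n + h·k2.
s=0.000000, y=0.130000:
  k1 = f(0.000000, 0.130000) = 1.580000
  k2 = f(0.275000, 0.564500) = 1.081247
  y ← 0.130000 + 0.55·1.081247 = 0.724686
y(0.55) ≈ 0.7247

0.7247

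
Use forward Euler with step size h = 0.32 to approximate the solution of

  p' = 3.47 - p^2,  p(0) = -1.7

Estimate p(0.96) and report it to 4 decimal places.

Euler: p_{n+1} = p_n + h·f(x_n, p_n).
x=0.000000, p=-1.700000: f=0.580000 → p ← -1.700000 + 0.32·0.580000 = -1.514400
x=0.320000, p=-1.514400: f=1.176593 → p ← -1.514400 + 0.32·1.176593 = -1.137890
x=0.640000, p=-1.137890: f=2.175206 → p ← -1.137890 + 0.32·2.175206 = -0.441825
p(0.96) ≈ -0.4418

-0.4418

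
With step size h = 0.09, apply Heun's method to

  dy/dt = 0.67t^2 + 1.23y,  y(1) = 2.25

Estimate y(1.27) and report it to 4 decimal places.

3.4073

Heun: k1 = f(t_n, y_n); k2 = f(t_n + h, y_n + h·k1); y_{n+1} = y_n + (h/2)·(k1 + k2).
t=1.000000, y=2.250000:
  k1 = f(1.000000, 2.250000) = 3.437500
  k2 = f(1.090000, 2.559375) = 3.944058
  y ← 2.250000 + (0.09/2)·(3.437500 + 3.944058) = 2.582170
t=1.090000, y=2.582170:
  k1 = f(1.090000, 2.582170) = 3.972096
  k2 = f(1.180000, 2.939659) = 4.548688
  y ← 2.582170 + (0.09/2)·(3.972096 + 4.548688) = 2.965605
t=1.180000, y=2.965605:
  k1 = f(1.180000, 2.965605) = 4.580603
  k2 = f(1.270000, 3.377860) = 5.235410
  y ← 2.965605 + (0.09/2)·(4.580603 + 5.235410) = 3.407326
y(1.27) ≈ 3.4073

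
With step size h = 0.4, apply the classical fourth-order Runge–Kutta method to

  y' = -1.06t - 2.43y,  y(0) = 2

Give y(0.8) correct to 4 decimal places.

0.0997

RK4: k1 = f(t_n, y_n); k2 = f(t_n + h/2, y_n + (h/2)·k1); k3 = f(t_n + h/2, y_n + (h/2)·k2); k4 = f(t_n + h, y_n + h·k3); y_{n+1} = y_n + (h/6)·(k1 + 2k2 + 2k3 + k4).
t=0.000000, y=2.000000:
  k1 = f(0.000000, 2.000000) = -4.860000
  k2 = f(0.200000, 1.028000) = -2.710040
  k3 = f(0.200000, 1.457992) = -3.754921
  k4 = f(0.400000, 0.498032) = -1.634217
  y ← 2.000000 + (0.4/6)·(k1 + 2k2 + 2k3 + k4) = 0.705057
t=0.400000, y=0.705057:
  k1 = f(0.400000, 0.705057) = -2.137290
  k2 = f(0.600000, 0.277600) = -1.310567
  k3 = f(0.600000, 0.442944) = -1.712354
  k4 = f(0.800000, 0.020116) = -0.896881
  y ← 0.705057 + (0.4/6)·(k1 + 2k2 + 2k3 + k4) = 0.099723
y(0.8) ≈ 0.0997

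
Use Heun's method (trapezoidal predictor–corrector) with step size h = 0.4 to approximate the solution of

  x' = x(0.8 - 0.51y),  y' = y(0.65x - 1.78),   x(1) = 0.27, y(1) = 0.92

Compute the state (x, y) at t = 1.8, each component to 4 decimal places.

Heun on (x,y): k1 = f(t_n, state_n); k2 = f(t_n + h, state_n + h·k1); state_{n+1} = state_n + (h/2)·(k1 + k2).
1.000000: (0.270000, 0.920000)
  k1 = (0.089316, -1.476140)
  predictor → (0.305726, 0.329544)
  k2 = (0.193198, -0.521101)
  → (0.326503, 0.520552)
1.400000: (0.326503, 0.520552)
  k1 = (0.174522, -0.816107)
  predictor → (0.396312, 0.194109)
  k2 = (0.277816, -0.295511)
  → (0.416971, 0.298228)
(x(1.8), y(1.8)) ≈ (0.4170, 0.2982)

0.4170, 0.2982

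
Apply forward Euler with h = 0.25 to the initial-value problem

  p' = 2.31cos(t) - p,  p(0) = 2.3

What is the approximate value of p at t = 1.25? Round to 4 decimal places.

Euler: p_{n+1} = p_n + h·f(t_n, p_n).
t=0.000000, p=2.300000: f=0.010000 → p ← 2.300000 + 0.25·0.010000 = 2.302500
t=0.250000, p=2.302500: f=-0.064312 → p ← 2.302500 + 0.25·(-0.064312) = 2.286422
t=0.500000, p=2.286422: f=-0.259206 → p ← 2.286422 + 0.25·(-0.259206) = 2.221620
t=0.750000, p=2.221620: f=-0.531419 → p ← 2.221620 + 0.25·(-0.531419) = 2.088766
t=1.000000, p=2.088766: f=-0.840667 → p ← 2.088766 + 0.25·(-0.840667) = 1.878599
p(1.25) ≈ 1.8786

1.8786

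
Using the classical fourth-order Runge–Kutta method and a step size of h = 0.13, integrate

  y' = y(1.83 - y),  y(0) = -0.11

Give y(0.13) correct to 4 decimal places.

RK4: k1 = f(s_n, y_n); k2 = f(s_n + h/2, y_n + (h/2)·k1); k3 = f(s_n + h/2, y_n + (h/2)·k2); k4 = f(s_n + h, y_n + h·k3); y_{n+1} = y_n + (h/6)·(k1 + 2k2 + 2k3 + k4).
s=0.000000, y=-0.110000:
  k1 = f(0.000000, -0.110000) = -0.213400
  k2 = f(0.065000, -0.123871) = -0.242028
  k3 = f(0.065000, -0.125732) = -0.245898
  k4 = f(0.130000, -0.141967) = -0.279954
  y ← -0.110000 + (0.13/6)·(k1 + 2k2 + 2k3 + k4) = -0.141833
y(0.13) ≈ -0.1418

-0.1418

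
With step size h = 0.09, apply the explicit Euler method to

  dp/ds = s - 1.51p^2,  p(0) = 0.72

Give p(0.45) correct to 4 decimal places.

0.5396

Euler: p_{n+1} = p_n + h·f(s_n, p_n).
s=0.000000, p=0.720000: f=-0.782784 → p ← 0.720000 + 0.09·(-0.782784) = 0.649549
s=0.090000, p=0.649549: f=-0.547091 → p ← 0.649549 + 0.09·(-0.547091) = 0.600311
s=0.180000, p=0.600311: f=-0.364164 → p ← 0.600311 + 0.09·(-0.364164) = 0.567536
s=0.270000, p=0.567536: f=-0.216367 → p ← 0.567536 + 0.09·(-0.216367) = 0.548063
s=0.360000, p=0.548063: f=-0.093564 → p ← 0.548063 + 0.09·(-0.093564) = 0.539643
p(0.45) ≈ 0.5396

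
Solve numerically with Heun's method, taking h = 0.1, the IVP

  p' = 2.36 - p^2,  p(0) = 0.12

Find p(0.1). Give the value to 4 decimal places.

Heun: k1 = f(t_n, p_n); k2 = f(t_n + h, p_n + h·k1); p_{n+1} = p_n + (h/2)·(k1 + k2).
t=0.000000, p=0.120000:
  k1 = f(0.000000, 0.120000) = 2.345600
  k2 = f(0.100000, 0.354560) = 2.234287
  p ← 0.120000 + (0.1/2)·(2.345600 + 2.234287) = 0.348994
p(0.1) ≈ 0.3490

0.3490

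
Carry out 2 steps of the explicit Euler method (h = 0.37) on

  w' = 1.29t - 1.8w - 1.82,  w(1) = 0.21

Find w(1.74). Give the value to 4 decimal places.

Euler: w_{n+1} = w_n + h·f(t_n, w_n).
t=1.000000, w=0.210000: f=-0.908000 → w ← 0.210000 + 0.37·(-0.908000) = -0.125960
t=1.370000, w=-0.125960: f=0.174028 → w ← -0.125960 + 0.37·0.174028 = -0.061570
w(1.74) ≈ -0.0616

-0.0616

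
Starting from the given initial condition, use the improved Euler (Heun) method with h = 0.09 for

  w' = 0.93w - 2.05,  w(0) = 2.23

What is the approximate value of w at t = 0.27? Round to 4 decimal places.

Heun: k1 = f(t_n, w_n); k2 = f(t_n + h, w_n + h·k1); w_{n+1} = w_n + (h/2)·(k1 + k2).
t=0.000000, w=2.230000:
  k1 = f(0.000000, 2.230000) = 0.023900
  k2 = f(0.090000, 2.232151) = 0.025900
  w ← 2.230000 + (0.09/2)·(0.023900 + 0.025900) = 2.232241
t=0.090000, w=2.232241:
  k1 = f(0.090000, 2.232241) = 0.025984
  k2 = f(0.180000, 2.234580) = 0.028159
  w ← 2.232241 + (0.09/2)·(0.025984 + 0.028159) = 2.234677
t=0.180000, w=2.234677:
  k1 = f(0.180000, 2.234677) = 0.028250
  k2 = f(0.270000, 2.237220) = 0.030615
  w ← 2.234677 + (0.09/2)·(0.028250 + 0.030615) = 2.237326
w(0.27) ≈ 2.2373

2.2373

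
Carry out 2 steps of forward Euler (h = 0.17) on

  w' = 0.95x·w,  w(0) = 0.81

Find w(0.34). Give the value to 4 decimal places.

0.8322

Euler: w_{n+1} = w_n + h·f(x_n, w_n).
x=0.000000, w=0.810000: f=0.000000 → w ← 0.810000 + 0.17·0.000000 = 0.810000
x=0.170000, w=0.810000: f=0.130815 → w ← 0.810000 + 0.17·0.130815 = 0.832239
w(0.34) ≈ 0.8322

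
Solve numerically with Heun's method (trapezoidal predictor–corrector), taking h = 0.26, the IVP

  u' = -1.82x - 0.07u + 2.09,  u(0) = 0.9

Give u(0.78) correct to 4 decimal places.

Heun: k1 = f(x_n, u_n); k2 = f(x_n + h, u_n + h·k1); u_{n+1} = u_n + (h/2)·(k1 + k2).
x=0.000000, u=0.900000:
  k1 = f(0.000000, 0.900000) = 2.027000
  k2 = f(0.260000, 1.427020) = 1.516909
  u ← 0.900000 + (0.26/2)·(2.027000 + 1.516909) = 1.360708
x=0.260000, u=1.360708:
  k1 = f(0.260000, 1.360708) = 1.521550
  k2 = f(0.520000, 1.756311) = 1.020658
  u ← 1.360708 + (0.26/2)·(1.521550 + 1.020658) = 1.691195
x=0.520000, u=1.691195:
  k1 = f(0.520000, 1.691195) = 1.025216
  k2 = f(0.780000, 1.957751) = 0.533357
  u ← 1.691195 + (0.26/2)·(1.025216 + 0.533357) = 1.893810
u(0.78) ≈ 1.8938

1.8938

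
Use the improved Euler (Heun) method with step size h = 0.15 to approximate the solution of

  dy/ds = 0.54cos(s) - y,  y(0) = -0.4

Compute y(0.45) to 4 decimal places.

-0.0683

Heun: k1 = f(s_n, y_n); k2 = f(s_n + h, y_n + h·k1); y_{n+1} = y_n + (h/2)·(k1 + k2).
s=0.000000, y=-0.400000:
  k1 = f(0.000000, -0.400000) = 0.940000
  k2 = f(0.150000, -0.259000) = 0.792936
  y ← -0.400000 + (0.15/2)·(0.940000 + 0.792936) = -0.270030
s=0.150000, y=-0.270030:
  k1 = f(0.150000, -0.270030) = 0.803966
  k2 = f(0.300000, -0.149435) = 0.665317
  y ← -0.270030 + (0.15/2)·(0.803966 + 0.665317) = -0.159834
s=0.300000, y=-0.159834:
  k1 = f(0.300000, -0.159834) = 0.675715
  k2 = f(0.450000, -0.058476) = 0.544718
  y ← -0.159834 + (0.15/2)·(0.675715 + 0.544718) = -0.068301
y(0.45) ≈ -0.0683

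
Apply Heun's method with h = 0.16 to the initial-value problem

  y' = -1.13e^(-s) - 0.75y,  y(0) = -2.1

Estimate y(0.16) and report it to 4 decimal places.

-2.0197

Heun: k1 = f(s_n, y_n); k2 = f(s_n + h, y_n + h·k1); y_{n+1} = y_n + (h/2)·(k1 + k2).
s=0.000000, y=-2.100000:
  k1 = f(0.000000, -2.100000) = 0.445000
  k2 = f(0.160000, -2.028800) = 0.558678
  y ← -2.100000 + (0.16/2)·(0.445000 + 0.558678) = -2.019706
y(0.16) ≈ -2.0197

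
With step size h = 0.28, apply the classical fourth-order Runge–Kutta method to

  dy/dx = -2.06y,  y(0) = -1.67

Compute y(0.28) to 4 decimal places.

-0.9388

RK4: k1 = f(x_n, y_n); k2 = f(x_n + h/2, y_n + (h/2)·k1); k3 = f(x_n + h/2, y_n + (h/2)·k2); k4 = f(x_n + h, y_n + h·k3); y_{n+1} = y_n + (h/6)·(k1 + 2k2 + 2k3 + k4).
x=0.000000, y=-1.670000:
  k1 = f(0.000000, -1.670000) = 3.440200
  k2 = f(0.140000, -1.188372) = 2.448046
  k3 = f(0.140000, -1.327274) = 2.734183
  k4 = f(0.280000, -0.904429) = 1.863123
  y ← -1.670000 + (0.28/6)·(k1 + 2k2 + 2k3 + k4) = -0.938837
y(0.28) ≈ -0.9388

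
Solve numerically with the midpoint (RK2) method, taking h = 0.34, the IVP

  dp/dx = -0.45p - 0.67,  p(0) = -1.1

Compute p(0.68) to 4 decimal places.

-1.2021

Midpoint: k1 = f(x_n, p_n); k2 = f(x_n + h/2, p_n + (h/2)·k1); p_{n+1} = p_n + h·k2.
x=0.000000, p=-1.100000:
  k1 = f(0.000000, -1.100000) = -0.175000
  k2 = f(0.170000, -1.129750) = -0.161613
  p ← -1.100000 + 0.34·(-0.161613) = -1.154948
x=0.340000, p=-1.154948:
  k1 = f(0.340000, -1.154948) = -0.150273
  k2 = f(0.510000, -1.180495) = -0.138777
  p ← -1.154948 + 0.34·(-0.138777) = -1.202133
p(0.68) ≈ -1.2021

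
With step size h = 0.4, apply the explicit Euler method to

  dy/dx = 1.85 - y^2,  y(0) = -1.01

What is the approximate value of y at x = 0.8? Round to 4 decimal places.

Euler: y_{n+1} = y_n + h·f(x_n, y_n).
x=0.000000, y=-1.010000: f=0.829900 → y ← -1.010000 + 0.4·0.829900 = -0.678040
x=0.400000, y=-0.678040: f=1.390262 → y ← -0.678040 + 0.4·1.390262 = -0.121935
y(0.8) ≈ -0.1219

-0.1219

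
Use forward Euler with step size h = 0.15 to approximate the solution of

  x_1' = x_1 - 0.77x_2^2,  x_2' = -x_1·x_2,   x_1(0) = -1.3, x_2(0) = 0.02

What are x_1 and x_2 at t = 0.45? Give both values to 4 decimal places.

-1.9774, 0.0368

Euler on (x_1,x_2): x_1_{n+1} = x_1_n + h·x_1', x_2_{n+1} = x_2_n + h·x_2'.
0.000000: (-1.300000, 0.020000); f=(-1.300308, 0.026000) → (-1.495046, 0.023900)
0.150000: (-1.495046, 0.023900); f=(-1.495486, 0.035732) → (-1.719369, 0.029260)
0.300000: (-1.719369, 0.029260); f=(-1.720028, 0.050308) → (-1.977373, 0.036806)
(x_1(0.45), x_2(0.45)) ≈ (-1.9774, 0.0368)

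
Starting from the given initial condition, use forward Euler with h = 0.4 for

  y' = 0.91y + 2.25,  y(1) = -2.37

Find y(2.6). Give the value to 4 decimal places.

Euler: y_{n+1} = y_n + h·f(s_n, y_n).
s=1.000000, y=-2.370000: f=0.093300 → y ← -2.370000 + 0.4·0.093300 = -2.332680
s=1.400000, y=-2.332680: f=0.127261 → y ← -2.332680 + 0.4·0.127261 = -2.281776
s=1.800000, y=-2.281776: f=0.173584 → y ← -2.281776 + 0.4·0.173584 = -2.212342
s=2.200000, y=-2.212342: f=0.236769 → y ← -2.212342 + 0.4·0.236769 = -2.117634
y(2.6) ≈ -2.1176

-2.1176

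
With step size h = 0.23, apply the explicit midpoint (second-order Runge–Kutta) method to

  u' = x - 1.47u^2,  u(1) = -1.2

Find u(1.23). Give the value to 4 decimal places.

Midpoint: k1 = f(x_n, u_n); k2 = f(x_n + h/2, u_n + (h/2)·k1); u_{n+1} = u_n + h·k2.
x=1.000000, u=-1.200000:
  k1 = f(1.000000, -1.200000) = -1.116800
  k2 = f(1.115000, -1.328432) = -1.479155
  u ← -1.200000 + 0.23·(-1.479155) = -1.540206
u(1.23) ≈ -1.5402

-1.5402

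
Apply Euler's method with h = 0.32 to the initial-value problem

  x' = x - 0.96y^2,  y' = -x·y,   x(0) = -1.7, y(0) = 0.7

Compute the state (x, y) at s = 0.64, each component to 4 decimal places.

Euler on (x,y): x_{n+1} = x_n + h·x', y_{n+1} = y_n + h·y'.
0.000000: (-1.700000, 0.700000); f=(-2.170400, 1.190000) → (-2.394528, 1.080800)
0.320000: (-2.394528, 1.080800); f=(-3.515931, 2.588006) → (-3.519626, 1.908962)
(x(0.64), y(0.64)) ≈ (-3.5196, 1.9090)

-3.5196, 1.9090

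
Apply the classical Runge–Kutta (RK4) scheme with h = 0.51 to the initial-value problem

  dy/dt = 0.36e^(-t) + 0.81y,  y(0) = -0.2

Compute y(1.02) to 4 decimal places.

RK4: k1 = f(t_n, y_n); k2 = f(t_n + h/2, y_n + (h/2)·k1); k3 = f(t_n + h/2, y_n + (h/2)·k2); k4 = f(t_n + h, y_n + h·k3); y_{n+1} = y_n + (h/6)·(k1 + 2k2 + 2k3 + k4).
t=0.000000, y=-0.200000:
  k1 = f(0.000000, -0.200000) = 0.198000
  k2 = f(0.255000, -0.149510) = 0.157867
  k3 = f(0.255000, -0.159744) = 0.149577
  k4 = f(0.510000, -0.123716) = 0.115969
  y ← -0.200000 + (0.51/6)·(k1 + 2k2 + 2k3 + k4) = -0.121047
t=0.510000, y=-0.121047:
  k1 = f(0.510000, -0.121047) = 0.118130
  k2 = f(0.765000, -0.090924) = 0.093872
  k3 = f(0.765000, -0.097110) = 0.088861
  k4 = f(1.020000, -0.075728) = 0.068475
  y ← -0.121047 + (0.51/6)·(k1 + 2k2 + 2k3 + k4) = -0.074121
y(1.02) ≈ -0.0741

-0.0741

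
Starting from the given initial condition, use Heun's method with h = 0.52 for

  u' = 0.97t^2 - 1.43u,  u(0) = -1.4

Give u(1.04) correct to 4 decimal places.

-0.0709

Heun: k1 = f(t_n, u_n); k2 = f(t_n + h, u_n + h·k1); u_{n+1} = u_n + (h/2)·(k1 + k2).
t=0.000000, u=-1.400000:
  k1 = f(0.000000, -1.400000) = 2.002000
  k2 = f(0.520000, -0.358960) = 0.775601
  u ← -1.400000 + (0.52/2)·(2.002000 + 0.775601) = -0.677824
t=0.520000, u=-0.677824:
  k1 = f(0.520000, -0.677824) = 1.231576
  k2 = f(1.040000, -0.037404) = 1.102640
  u ← -0.677824 + (0.52/2)·(1.231576 + 1.102640) = -0.070928
u(1.04) ≈ -0.0709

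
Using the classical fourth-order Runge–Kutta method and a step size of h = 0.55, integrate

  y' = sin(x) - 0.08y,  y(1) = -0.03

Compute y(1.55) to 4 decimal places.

RK4: k1 = f(x_n, y_n); k2 = f(x_n + h/2, y_n + (h/2)·k1); k3 = f(x_n + h/2, y_n + (h/2)·k2); k4 = f(x_n + h, y_n + h·k3); y_{n+1} = y_n + (h/6)·(k1 + 2k2 + 2k3 + k4).
x=1.000000, y=-0.030000:
  k1 = f(1.000000, -0.030000) = 0.843871
  k2 = f(1.275000, 0.202065) = 0.940405
  k3 = f(1.275000, 0.228611) = 0.938281
  k4 = f(1.550000, 0.486055) = 0.960899
  y ← -0.030000 + (0.55/6)·(k1 + 2k2 + 2k3 + k4) = 0.479863
y(1.55) ≈ 0.4799

0.4799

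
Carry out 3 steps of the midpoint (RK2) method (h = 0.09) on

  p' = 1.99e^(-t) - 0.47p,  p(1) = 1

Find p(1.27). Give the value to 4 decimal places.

1.0429

Midpoint: k1 = f(t_n, p_n); k2 = f(t_n + h/2, p_n + (h/2)·k1); p_{n+1} = p_n + h·k2.
t=1.000000, p=1.000000:
  k1 = f(1.000000, 1.000000) = 0.262080
  k2 = f(1.045000, 1.011794) = 0.224324
  p ← 1.000000 + 0.09·0.224324 = 1.020189
t=1.090000, p=1.020189:
  k1 = f(1.090000, 1.020189) = 0.189582
  k2 = f(1.135000, 1.028720) = 0.156131
  p ← 1.020189 + 0.09·0.156131 = 1.034241
t=1.180000, p=1.034241:
  k1 = f(1.180000, 1.034241) = 0.125391
  k2 = f(1.225000, 1.039884) = 0.095833
  p ← 1.034241 + 0.09·0.095833 = 1.042866
p(1.27) ≈ 1.0429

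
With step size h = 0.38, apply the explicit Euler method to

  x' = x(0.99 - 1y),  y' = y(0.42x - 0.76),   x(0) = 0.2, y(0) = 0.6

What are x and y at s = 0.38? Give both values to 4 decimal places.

0.2296, 0.4459

Euler on (x,y): x_{n+1} = x_n + h·x', y_{n+1} = y_n + h·y'.
0.000000: (0.200000, 0.600000); f=(0.078000, -0.405600) → (0.229640, 0.445872)
(x(0.38), y(0.38)) ≈ (0.2296, 0.4459)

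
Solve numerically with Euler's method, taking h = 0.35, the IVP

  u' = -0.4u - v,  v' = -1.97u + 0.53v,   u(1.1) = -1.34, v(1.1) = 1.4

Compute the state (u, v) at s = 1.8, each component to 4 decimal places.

-2.3167, 4.1953

Euler on (u,v): u_{n+1} = u_n + h·u', v_{n+1} = v_n + h·v'.
1.100000: (-1.340000, 1.400000); f=(-0.864000, 3.381800) → (-1.642400, 2.583630)
1.450000: (-1.642400, 2.583630); f=(-1.926670, 4.604852) → (-2.316734, 4.195328)
(u(1.8), v(1.8)) ≈ (-2.3167, 4.1953)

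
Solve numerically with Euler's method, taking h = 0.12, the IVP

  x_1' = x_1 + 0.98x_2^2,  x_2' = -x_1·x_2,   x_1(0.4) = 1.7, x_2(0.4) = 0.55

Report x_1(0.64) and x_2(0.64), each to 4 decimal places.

Euler on (x_1,x_2): x_1_{n+1} = x_1_n + h·x_1', x_2_{n+1} = x_2_n + h·x_2'.
0.400000: (1.700000, 0.550000); f=(1.996450, -0.935000) → (1.939574, 0.437800)
0.520000: (1.939574, 0.437800); f=(2.127409, -0.849145) → (2.194863, 0.335903)
(x_1(0.64), x_2(0.64)) ≈ (2.1949, 0.3359)

2.1949, 0.3359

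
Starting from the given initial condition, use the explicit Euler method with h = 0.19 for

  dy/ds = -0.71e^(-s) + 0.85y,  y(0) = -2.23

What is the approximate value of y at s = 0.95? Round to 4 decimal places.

-5.4106

Euler: y_{n+1} = y_n + h·f(s_n, y_n).
s=0.000000, y=-2.230000: f=-2.605500 → y ← -2.230000 + 0.19·(-2.605500) = -2.725045
s=0.190000, y=-2.725045: f=-2.903429 → y ← -2.725045 + 0.19·(-2.903429) = -3.276697
s=0.380000, y=-3.276697: f=-3.270734 → y ← -3.276697 + 0.19·(-3.270734) = -3.898136
s=0.570000, y=-3.898136: f=-3.714939 → y ← -3.898136 + 0.19·(-3.714939) = -4.603974
s=0.760000, y=-4.603974: f=-4.245421 → y ← -4.603974 + 0.19·(-4.245421) = -5.410604
y(0.95) ≈ -5.4106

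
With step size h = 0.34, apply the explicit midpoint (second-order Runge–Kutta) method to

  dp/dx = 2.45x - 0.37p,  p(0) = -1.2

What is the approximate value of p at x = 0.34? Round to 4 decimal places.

Midpoint: k1 = f(x_n, p_n); k2 = f(x_n + h/2, p_n + (h/2)·k1); p_{n+1} = p_n + h·k2.
x=0.000000, p=-1.200000:
  k1 = f(0.000000, -1.200000) = 0.444000
  k2 = f(0.170000, -1.124520) = 0.832572
  p ← -1.200000 + 0.34·0.832572 = -0.916925
p(0.34) ≈ -0.9169

-0.9169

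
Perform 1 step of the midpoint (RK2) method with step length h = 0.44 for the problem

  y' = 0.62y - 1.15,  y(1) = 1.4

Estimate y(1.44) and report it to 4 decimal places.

Midpoint: k1 = f(t_n, y_n); k2 = f(t_n + h/2, y_n + (h/2)·k1); y_{n+1} = y_n + h·k2.
t=1.000000, y=1.400000:
  k1 = f(1.000000, 1.400000) = -0.282000
  k2 = f(1.220000, 1.337960) = -0.320465
  y ← 1.400000 + 0.44·(-0.320465) = 1.258995
y(1.44) ≈ 1.2590

1.2590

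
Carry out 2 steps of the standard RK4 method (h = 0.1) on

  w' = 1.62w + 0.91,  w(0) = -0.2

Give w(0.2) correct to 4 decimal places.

RK4: k1 = f(s_n, w_n); k2 = f(s_n + h/2, w_n + (h/2)·k1); k3 = f(s_n + h/2, w_n + (h/2)·k2); k4 = f(s_n + h, w_n + h·k3); w_{n+1} = w_n + (h/6)·(k1 + 2k2 + 2k3 + k4).
s=0.000000, w=-0.200000:
  k1 = f(0.000000, -0.200000) = 0.586000
  k2 = f(0.050000, -0.170700) = 0.633466
  k3 = f(0.050000, -0.168327) = 0.637311
  k4 = f(0.100000, -0.136269) = 0.689244
  w ← -0.200000 + (0.1/6)·(k1 + 2k2 + 2k3 + k4) = -0.136387
s=0.100000, w=-0.136387:
  k1 = f(0.100000, -0.136387) = 0.689054
  k2 = f(0.150000, -0.101934) = 0.744867
  k3 = f(0.150000, -0.099143) = 0.749388
  k4 = f(0.200000, -0.061448) = 0.810454
  w ← -0.136387 + (0.1/6)·(k1 + 2k2 + 2k3 + k4) = -0.061586
w(0.2) ≈ -0.0616

-0.0616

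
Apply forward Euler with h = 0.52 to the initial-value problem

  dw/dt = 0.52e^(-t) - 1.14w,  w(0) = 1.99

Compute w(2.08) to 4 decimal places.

0.1954

Euler: w_{n+1} = w_n + h·f(t_n, w_n).
t=0.000000, w=1.990000: f=-1.748600 → w ← 1.990000 + 0.52·(-1.748600) = 1.080728
t=0.520000, w=1.080728: f=-0.922879 → w ← 1.080728 + 0.52·(-0.922879) = 0.600831
t=1.040000, w=0.600831: f=-0.501151 → w ← 0.600831 + 0.52·(-0.501151) = 0.340232
t=1.560000, w=0.340232: f=-0.278594 → w ← 0.340232 + 0.52·(-0.278594) = 0.195363
w(2.08) ≈ 0.1954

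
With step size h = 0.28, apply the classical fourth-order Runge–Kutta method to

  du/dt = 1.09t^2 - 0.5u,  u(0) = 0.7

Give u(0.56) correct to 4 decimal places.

0.5886

RK4: k1 = f(t_n, u_n); k2 = f(t_n + h/2, u_n + (h/2)·k1); k3 = f(t_n + h/2, u_n + (h/2)·k2); k4 = f(t_n + h, u_n + h·k3); u_{n+1} = u_n + (h/6)·(k1 + 2k2 + 2k3 + k4).
t=0.000000, u=0.700000:
  k1 = f(0.000000, 0.700000) = -0.350000
  k2 = f(0.140000, 0.651000) = -0.304136
  k3 = f(0.140000, 0.657421) = -0.307346
  k4 = f(0.280000, 0.613943) = -0.221515
  u ← 0.700000 + (0.28/6)·(k1 + 2k2 + 2k3 + k4) = 0.616258
t=0.280000, u=0.616258:
  k1 = f(0.280000, 0.616258) = -0.222673
  k2 = f(0.420000, 0.585083) = -0.100266
  k3 = f(0.420000, 0.602220) = -0.108834
  k4 = f(0.560000, 0.585784) = 0.048932
  u ← 0.616258 + (0.28/6)·(k1 + 2k2 + 2k3 + k4) = 0.588634
u(0.56) ≈ 0.5886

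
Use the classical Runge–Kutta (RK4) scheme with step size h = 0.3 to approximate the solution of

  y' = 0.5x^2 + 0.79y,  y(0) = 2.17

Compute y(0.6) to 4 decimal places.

RK4: k1 = f(x_n, y_n); k2 = f(x_n + h/2, y_n + (h/2)·k1); k3 = f(x_n + h/2, y_n + (h/2)·k2); k4 = f(x_n + h, y_n + h·k3); y_{n+1} = y_n + (h/6)·(k1 + 2k2 + 2k3 + k4).
x=0.000000, y=2.170000:
  k1 = f(0.000000, 2.170000) = 1.714300
  k2 = f(0.150000, 2.427145) = 1.928695
  k3 = f(0.150000, 2.459304) = 1.954100
  k4 = f(0.300000, 2.756230) = 2.222422
  y ← 2.170000 + (0.3/6)·(k1 + 2k2 + 2k3 + k4) = 2.755116
x=0.300000, y=2.755116:
  k1 = f(0.300000, 2.755116) = 2.221541
  k2 = f(0.450000, 3.088347) = 2.541044
  k3 = f(0.450000, 3.136272) = 2.578905
  k4 = f(0.600000, 3.528787) = 2.967742
  y ← 2.755116 + (0.3/6)·(k1 + 2k2 + 2k3 + k4) = 3.526575
y(0.6) ≈ 3.5266

3.5266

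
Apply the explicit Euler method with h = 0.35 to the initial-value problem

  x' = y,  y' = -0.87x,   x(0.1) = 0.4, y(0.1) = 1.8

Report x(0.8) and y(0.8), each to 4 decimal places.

1.6174, 1.3646

Euler on (x,y): x_{n+1} = x_n + h·x', y_{n+1} = y_n + h·y'.
0.100000: (0.400000, 1.800000); f=(1.800000, -0.348000) → (1.030000, 1.678200)
0.450000: (1.030000, 1.678200); f=(1.678200, -0.896100) → (1.617370, 1.364565)
(x(0.8), y(0.8)) ≈ (1.6174, 1.3646)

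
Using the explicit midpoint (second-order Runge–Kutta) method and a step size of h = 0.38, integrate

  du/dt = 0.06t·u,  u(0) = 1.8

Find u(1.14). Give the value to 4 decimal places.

Midpoint: k1 = f(t_n, u_n); k2 = f(t_n + h/2, u_n + (h/2)·k1); u_{n+1} = u_n + h·k2.
t=0.000000, u=1.800000:
  k1 = f(0.000000, 1.800000) = 0.000000
  k2 = f(0.190000, 1.800000) = 0.020520
  u ← 1.800000 + 0.38·0.020520 = 1.807798
t=0.380000, u=1.807798:
  k1 = f(0.380000, 1.807798) = 0.041218
  k2 = f(0.570000, 1.815629) = 0.062095
  u ← 1.807798 + 0.38·0.062095 = 1.831394
t=0.760000, u=1.831394:
  k1 = f(0.760000, 1.831394) = 0.083512
  k2 = f(0.950000, 1.847261) = 0.105294
  u ← 1.831394 + 0.38·0.105294 = 1.871405
u(1.14) ≈ 1.8714

1.8714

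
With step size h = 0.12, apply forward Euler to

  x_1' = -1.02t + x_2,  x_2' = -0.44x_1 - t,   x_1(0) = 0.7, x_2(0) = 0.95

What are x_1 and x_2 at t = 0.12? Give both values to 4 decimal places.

0.8140, 0.9130

Euler on (x_1,x_2): x_1_{n+1} = x_1_n + h·x_1', x_2_{n+1} = x_2_n + h·x_2'.
0.000000: (0.700000, 0.950000); f=(0.950000, -0.308000) → (0.814000, 0.913040)
(x_1(0.12), x_2(0.12)) ≈ (0.8140, 0.9130)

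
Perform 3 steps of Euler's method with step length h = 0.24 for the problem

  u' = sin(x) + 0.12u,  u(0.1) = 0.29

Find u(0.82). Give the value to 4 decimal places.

Euler: u_{n+1} = u_n + h·f(x_n, u_n).
x=0.100000, u=0.290000: f=0.134633 → u ← 0.290000 + 0.24·0.134633 = 0.322312
x=0.340000, u=0.322312: f=0.372165 → u ← 0.322312 + 0.24·0.372165 = 0.411632
x=0.580000, u=0.411632: f=0.597420 → u ← 0.411632 + 0.24·0.597420 = 0.555012
u(0.82) ≈ 0.5550

0.5550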